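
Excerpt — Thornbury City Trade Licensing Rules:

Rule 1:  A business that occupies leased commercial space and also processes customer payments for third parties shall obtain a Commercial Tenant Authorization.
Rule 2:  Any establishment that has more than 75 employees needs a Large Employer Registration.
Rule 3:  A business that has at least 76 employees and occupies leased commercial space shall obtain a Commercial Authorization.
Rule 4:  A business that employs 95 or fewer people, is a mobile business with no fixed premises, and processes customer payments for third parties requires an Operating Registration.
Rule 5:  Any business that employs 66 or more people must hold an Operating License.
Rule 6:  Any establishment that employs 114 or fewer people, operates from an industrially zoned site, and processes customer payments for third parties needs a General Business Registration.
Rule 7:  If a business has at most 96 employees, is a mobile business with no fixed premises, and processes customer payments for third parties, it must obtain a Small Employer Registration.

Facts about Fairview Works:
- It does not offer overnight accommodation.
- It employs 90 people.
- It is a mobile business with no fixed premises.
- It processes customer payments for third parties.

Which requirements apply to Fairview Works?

Large Employer Registration, Operating License, Operating Registration, Small Employer Registration

Rule 1: is a mobile business with no fixed premises (not: occupies leased commercial space); processes customer payments for third parties → Commercial Tenant Authorization not required.
Rule 2: employees 90 > 75 → Large Employer Registration required.
Rule 3: employees 90 ≥ 76; is a mobile business with no fixed premises (not: occupies leased commercial space) → Commercial Authorization not required.
Rule 4: employees 90 ≤ 95; is a mobile business with no fixed premises; processes customer payments for third parties → Operating Registration required.
Rule 5: employees 90 ≥ 66 → Operating License required.
Rule 6: employees 90 ≤ 114; is a mobile business with no fixed premises (not: operates from an industrially zoned site); processes customer payments for third parties → General Business Registration not required.
Rule 7: employees 90 ≤ 96; is a mobile business with no fixed premises; processes customer payments for third parties → Small Employer Registration required.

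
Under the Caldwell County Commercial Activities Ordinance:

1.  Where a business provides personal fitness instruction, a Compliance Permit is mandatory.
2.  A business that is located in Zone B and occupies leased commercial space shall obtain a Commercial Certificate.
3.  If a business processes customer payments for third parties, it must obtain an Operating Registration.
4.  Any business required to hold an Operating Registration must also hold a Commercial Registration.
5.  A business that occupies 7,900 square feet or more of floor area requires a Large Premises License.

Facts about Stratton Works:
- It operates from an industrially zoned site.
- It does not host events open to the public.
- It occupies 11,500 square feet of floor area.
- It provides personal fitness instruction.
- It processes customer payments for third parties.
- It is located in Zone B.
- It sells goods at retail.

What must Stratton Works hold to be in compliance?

Commercial Registration, Compliance Permit, Large Premises License, Operating Registration

1. provides personal fitness instruction → Compliance Permit required.
2. is located in Zone B; operates from an industrially zoned site (not: occupies leased commercial space) → Commercial Certificate not required.
3. processes customer payments for third parties → Operating Registration required.
4. Operating Registration is required → Commercial Registration also required.
5. floor area 11,500 square feet ≥ 7,900 square feet → Large Premises License required.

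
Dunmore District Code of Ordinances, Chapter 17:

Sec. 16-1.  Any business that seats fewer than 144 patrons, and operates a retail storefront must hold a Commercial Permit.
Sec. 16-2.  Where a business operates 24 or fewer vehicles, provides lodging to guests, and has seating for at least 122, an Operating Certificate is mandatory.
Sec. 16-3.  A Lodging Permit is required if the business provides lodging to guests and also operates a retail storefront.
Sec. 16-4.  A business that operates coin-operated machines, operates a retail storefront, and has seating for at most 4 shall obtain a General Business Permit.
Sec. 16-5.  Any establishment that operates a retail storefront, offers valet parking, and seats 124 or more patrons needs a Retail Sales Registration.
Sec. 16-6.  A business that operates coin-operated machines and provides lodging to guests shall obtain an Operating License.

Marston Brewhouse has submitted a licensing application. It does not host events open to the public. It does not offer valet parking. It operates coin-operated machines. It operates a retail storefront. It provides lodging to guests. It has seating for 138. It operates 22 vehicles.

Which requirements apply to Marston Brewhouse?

Sec. 16-1. seating 138 < 144; operates a retail storefront → Commercial Permit required.
Sec. 16-2. vehicles 22 ≤ 24; provides lodging to guests; seating 138 ≥ 122 → Operating Certificate required.
Sec. 16-3. provides lodging to guests; operates a retail storefront → Lodging Permit required.
Sec. 16-4. operates coin-operated machines; operates a retail storefront; seating 138 > 4 → General Business Permit not required.
Sec. 16-5. operates a retail storefront; does not offer valet parking; seating 138 ≥ 124 → Retail Sales Registration not required.
Sec. 16-6. operates coin-operated machines; provides lodging to guests → Operating License required.

Commercial Permit, Lodging Permit, Operating Certificate, Operating License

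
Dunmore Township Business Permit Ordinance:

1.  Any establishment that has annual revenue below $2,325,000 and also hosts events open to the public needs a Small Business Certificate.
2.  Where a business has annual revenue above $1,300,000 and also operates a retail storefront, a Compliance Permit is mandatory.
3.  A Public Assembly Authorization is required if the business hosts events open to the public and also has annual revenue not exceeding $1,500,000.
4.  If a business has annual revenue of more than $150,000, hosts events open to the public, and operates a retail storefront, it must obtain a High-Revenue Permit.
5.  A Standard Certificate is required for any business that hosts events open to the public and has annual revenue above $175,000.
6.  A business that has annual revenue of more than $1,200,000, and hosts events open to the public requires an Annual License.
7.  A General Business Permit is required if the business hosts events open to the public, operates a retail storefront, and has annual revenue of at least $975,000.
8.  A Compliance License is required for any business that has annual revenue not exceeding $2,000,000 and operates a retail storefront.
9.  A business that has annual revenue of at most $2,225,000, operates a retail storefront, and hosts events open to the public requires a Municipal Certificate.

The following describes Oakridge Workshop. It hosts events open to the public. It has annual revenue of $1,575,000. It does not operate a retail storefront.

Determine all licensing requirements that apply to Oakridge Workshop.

1. revenue $1,575,000 < $2,325,000; hosts events open to the public → Small Business Certificate required.
2. revenue $1,575,000 > $1,300,000; does not operate a retail storefront → Compliance Permit not required.
3. hosts events open to the public; revenue $1,575,000 > $1,500,000 → Public Assembly Authorization not required.
4. revenue $1,575,000 > $150,000; hosts events open to the public; does not operate a retail storefront → High-Revenue Permit not required.
5. hosts events open to the public; revenue $1,575,000 > $175,000 → Standard Certificate required.
6. revenue $1,575,000 > $1,200,000; hosts events open to the public → Annual License required.
7. hosts events open to the public; does not operate a retail storefront; revenue $1,575,000 ≥ $975,000 → General Business Permit not required.
8. revenue $1,575,000 ≤ $2,000,000; does not operate a retail storefront → Compliance License not required.
9. revenue $1,575,000 ≤ $2,225,000; does not operate a retail storefront; hosts events open to the public → Municipal Certificate not required.

Annual License, Small Business Certificate, Standard Certificate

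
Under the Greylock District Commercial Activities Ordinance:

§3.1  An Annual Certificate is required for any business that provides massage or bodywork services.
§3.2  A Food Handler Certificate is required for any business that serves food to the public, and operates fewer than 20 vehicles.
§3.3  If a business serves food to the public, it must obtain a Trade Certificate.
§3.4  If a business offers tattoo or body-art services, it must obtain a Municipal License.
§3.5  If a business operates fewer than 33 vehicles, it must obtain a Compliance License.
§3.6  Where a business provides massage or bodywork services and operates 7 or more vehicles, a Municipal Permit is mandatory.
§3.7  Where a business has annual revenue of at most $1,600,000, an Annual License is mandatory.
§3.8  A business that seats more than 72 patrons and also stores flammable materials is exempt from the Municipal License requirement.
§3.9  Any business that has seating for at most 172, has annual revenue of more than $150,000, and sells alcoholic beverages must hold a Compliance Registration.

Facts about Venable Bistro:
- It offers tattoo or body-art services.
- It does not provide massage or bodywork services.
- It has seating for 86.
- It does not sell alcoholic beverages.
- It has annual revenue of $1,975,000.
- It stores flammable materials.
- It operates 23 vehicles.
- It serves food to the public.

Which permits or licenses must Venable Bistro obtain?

Compliance License, Trade Certificate

§3.1 does not provide massage or bodywork services → Annual Certificate not required.
§3.2 serves food to the public; vehicles 23 ≥ 20 → Food Handler Certificate not required.
§3.3 serves food to the public → Trade Certificate required.
§3.4 offers tattoo or body-art services → Municipal License required.
§3.5 vehicles 23 < 33 → Compliance License required.
§3.6 does not provide massage or bodywork services; vehicles 23 ≥ 7 → Municipal Permit not required.
§3.7 revenue $1,975,000 > $1,600,000 → Annual License not required.
§3.8 seating 86 > 72; stores flammable materials → exempt from Municipal License.
§3.9 seating 86 ≤ 172; revenue $1,975,000 > $150,000; does not sell alcoholic beverages → Compliance Registration not required.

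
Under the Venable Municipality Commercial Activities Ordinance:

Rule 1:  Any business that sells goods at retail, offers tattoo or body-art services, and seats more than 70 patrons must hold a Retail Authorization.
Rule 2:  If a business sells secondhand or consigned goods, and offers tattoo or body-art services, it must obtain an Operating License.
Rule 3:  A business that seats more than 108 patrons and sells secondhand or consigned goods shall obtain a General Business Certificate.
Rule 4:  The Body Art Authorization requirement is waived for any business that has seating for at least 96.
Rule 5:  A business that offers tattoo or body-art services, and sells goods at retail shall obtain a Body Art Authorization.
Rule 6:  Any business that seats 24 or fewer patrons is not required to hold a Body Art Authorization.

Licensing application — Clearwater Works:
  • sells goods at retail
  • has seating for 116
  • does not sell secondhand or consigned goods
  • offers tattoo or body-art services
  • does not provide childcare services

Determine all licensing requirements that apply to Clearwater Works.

Rule 1: sells goods at retail; offers tattoo or body-art services; seating 116 > 70 → Retail Authorization required.
Rule 2: does not sell secondhand or consigned goods; offers tattoo or body-art services → Operating License not required.
Rule 3: seating 116 > 108; does not sell secondhand or consigned goods → General Business Certificate not required.
Rule 4: seating 116 ≥ 96 → exempt from Body Art Authorization.
Rule 5: offers tattoo or body-art services; sells goods at retail → Body Art Authorization required.
Rule 6: seating 116 > 24 → Body Art Authorization exemption does not apply.

Retail Authorization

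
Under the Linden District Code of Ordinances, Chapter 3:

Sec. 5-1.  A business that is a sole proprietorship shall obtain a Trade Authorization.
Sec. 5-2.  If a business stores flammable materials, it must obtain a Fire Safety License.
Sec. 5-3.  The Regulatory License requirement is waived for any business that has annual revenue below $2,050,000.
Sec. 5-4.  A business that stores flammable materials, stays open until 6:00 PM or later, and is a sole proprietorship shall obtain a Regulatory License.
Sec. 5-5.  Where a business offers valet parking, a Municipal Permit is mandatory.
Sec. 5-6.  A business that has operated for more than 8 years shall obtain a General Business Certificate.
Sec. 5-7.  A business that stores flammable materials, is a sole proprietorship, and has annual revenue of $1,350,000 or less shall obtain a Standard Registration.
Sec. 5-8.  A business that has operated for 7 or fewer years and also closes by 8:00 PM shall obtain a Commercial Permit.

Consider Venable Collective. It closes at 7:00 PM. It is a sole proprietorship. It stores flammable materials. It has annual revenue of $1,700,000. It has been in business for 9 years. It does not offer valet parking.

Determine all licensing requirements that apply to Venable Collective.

Sec. 5-1. is a sole proprietorship → Trade Authorization required.
Sec. 5-2. stores flammable materials → Fire Safety License required.
Sec. 5-3. revenue $1,700,000 < $2,050,000 → exempt from Regulatory License.
Sec. 5-4. stores flammable materials; closes 7:00 PM, after 6:00 PM; is a sole proprietorship → Regulatory License required.
Sec. 5-5. does not offer valet parking → Municipal Permit not required.
Sec. 5-6. years in business 9 > 8 → General Business Certificate required.
Sec. 5-7. stores flammable materials; is a sole proprietorship; revenue $1,700,000 > $1,350,000 → Standard Registration not required.
Sec. 5-8. years in business 9 > 7; closes 7:00 PM, at/before 8:00 PM → Commercial Permit not required.

Fire Safety License, General Business Certificate, Trade Authorization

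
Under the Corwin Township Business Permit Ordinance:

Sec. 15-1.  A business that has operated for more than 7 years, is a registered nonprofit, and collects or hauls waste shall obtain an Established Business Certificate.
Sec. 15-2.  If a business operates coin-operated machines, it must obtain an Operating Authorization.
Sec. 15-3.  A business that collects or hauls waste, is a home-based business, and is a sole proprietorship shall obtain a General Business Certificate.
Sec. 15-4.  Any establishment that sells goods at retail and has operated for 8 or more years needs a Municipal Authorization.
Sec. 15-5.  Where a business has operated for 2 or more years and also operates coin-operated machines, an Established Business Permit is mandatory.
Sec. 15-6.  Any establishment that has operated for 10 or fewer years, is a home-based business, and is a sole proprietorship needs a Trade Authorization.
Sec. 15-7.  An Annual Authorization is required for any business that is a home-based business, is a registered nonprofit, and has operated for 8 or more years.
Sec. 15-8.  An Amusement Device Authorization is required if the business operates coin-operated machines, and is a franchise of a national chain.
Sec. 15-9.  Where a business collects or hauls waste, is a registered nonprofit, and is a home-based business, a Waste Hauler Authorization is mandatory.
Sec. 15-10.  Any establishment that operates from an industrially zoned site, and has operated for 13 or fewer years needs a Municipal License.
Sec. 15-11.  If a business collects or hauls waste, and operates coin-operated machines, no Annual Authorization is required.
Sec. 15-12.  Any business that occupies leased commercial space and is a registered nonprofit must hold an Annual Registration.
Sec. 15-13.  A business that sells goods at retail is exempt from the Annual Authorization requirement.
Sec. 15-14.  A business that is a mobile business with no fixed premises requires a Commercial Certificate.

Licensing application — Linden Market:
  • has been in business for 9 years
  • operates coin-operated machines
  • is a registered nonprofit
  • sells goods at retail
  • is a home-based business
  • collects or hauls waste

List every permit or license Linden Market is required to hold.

Sec. 15-1. years in business 9 > 7; is a registered nonprofit; collects or hauls waste → Established Business Certificate required.
Sec. 15-2. operates coin-operated machines → Operating Authorization required.
Sec. 15-3. collects or hauls waste; is a home-based business; is a registered nonprofit (not: is a sole proprietorship) → General Business Certificate not required.
Sec. 15-4. sells goods at retail; years in business 9 ≥ 8 → Municipal Authorization required.
Sec. 15-5. years in business 9 ≥ 2; operates coin-operated machines → Established Business Permit required.
Sec. 15-6. years in business 9 ≤ 10; is a home-based business; is a registered nonprofit (not: is a sole proprietorship) → Trade Authorization not required.
Sec. 15-7. is a home-based business; is a registered nonprofit; years in business 9 ≥ 8 → Annual Authorization required.
Sec. 15-8. operates coin-operated machines; is a registered nonprofit (not: is a franchise of a national chain) → Amusement Device Authorization not required.
Sec. 15-9. collects or hauls waste; is a registered nonprofit; is a home-based business → Waste Hauler Authorization required.
Sec. 15-10. is a home-based business (not: operates from an industrially zoned site); years in business 9 ≤ 13 → Municipal License not required.
Sec. 15-11. collects or hauls waste; operates coin-operated machines → exempt from Annual Authorization.
Sec. 15-12. is a home-based business (not: occupies leased commercial space); is a registered nonprofit → Annual Registration not required.
Sec. 15-13. sells goods at retail → exempt from Annual Authorization.
Sec. 15-14. is a home-based business (not: is a mobile business with no fixed premises) → Commercial Certificate not required.

Established Business Certificate, Established Business Permit, Municipal Authorization, Operating Authorization, Waste Hauler Authorization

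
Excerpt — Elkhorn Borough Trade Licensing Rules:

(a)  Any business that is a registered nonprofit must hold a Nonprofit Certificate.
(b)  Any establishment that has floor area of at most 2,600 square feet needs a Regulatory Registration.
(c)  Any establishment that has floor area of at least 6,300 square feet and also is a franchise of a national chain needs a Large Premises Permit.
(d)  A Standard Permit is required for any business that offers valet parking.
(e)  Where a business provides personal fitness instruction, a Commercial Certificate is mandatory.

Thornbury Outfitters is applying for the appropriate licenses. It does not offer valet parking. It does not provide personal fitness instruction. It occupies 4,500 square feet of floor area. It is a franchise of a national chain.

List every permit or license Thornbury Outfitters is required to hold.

None

(a) is a franchise of a national chain (not: is a registered nonprofit) → Nonprofit Certificate not required.
(b) floor area 4,500 square feet > 2,600 square feet → Regulatory Registration not required.
(c) floor area 4,500 square feet < 6,300 square feet; is a franchise of a national chain → Large Premises Permit not required.
(d) does not offer valet parking → Standard Permit not required.
(e) does not provide personal fitness instruction → Commercial Certificate not required.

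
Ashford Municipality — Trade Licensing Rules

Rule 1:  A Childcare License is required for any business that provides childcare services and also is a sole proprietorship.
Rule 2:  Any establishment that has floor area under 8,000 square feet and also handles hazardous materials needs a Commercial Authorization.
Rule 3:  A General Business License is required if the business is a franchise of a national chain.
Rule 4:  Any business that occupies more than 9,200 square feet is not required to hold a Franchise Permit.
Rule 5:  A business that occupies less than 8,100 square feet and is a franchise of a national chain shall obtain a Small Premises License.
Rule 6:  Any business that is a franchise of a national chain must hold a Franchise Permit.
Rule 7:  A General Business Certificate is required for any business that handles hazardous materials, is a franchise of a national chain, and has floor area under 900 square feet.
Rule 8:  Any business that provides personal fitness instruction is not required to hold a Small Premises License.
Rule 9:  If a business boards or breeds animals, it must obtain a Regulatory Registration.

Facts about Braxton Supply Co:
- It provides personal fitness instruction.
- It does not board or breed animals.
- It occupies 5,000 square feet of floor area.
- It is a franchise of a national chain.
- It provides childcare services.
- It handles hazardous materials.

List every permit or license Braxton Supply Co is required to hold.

Commercial Authorization, Franchise Permit, General Business License

Rule 1: provides childcare services; is a franchise of a national chain (not: is a sole proprietorship) → Childcare License not required.
Rule 2: floor area 5,000 square feet < 8,000 square feet; handles hazardous materials → Commercial Authorization required.
Rule 3: is a franchise of a national chain → General Business License required.
Rule 4: floor area 5,000 square feet ≤ 9,200 square feet → Franchise Permit exemption does not apply.
Rule 5: floor area 5,000 square feet < 8,100 square feet; is a franchise of a national chain → Small Premises License required.
Rule 6: is a franchise of a national chain → Franchise Permit required.
Rule 7: handles hazardous materials; is a franchise of a national chain; floor area 5,000 square feet ≥ 900 square feet → General Business Certificate not required.
Rule 8: provides personal fitness instruction → exempt from Small Premises License.
Rule 9: does not board or breed animals → Regulatory Registration not required.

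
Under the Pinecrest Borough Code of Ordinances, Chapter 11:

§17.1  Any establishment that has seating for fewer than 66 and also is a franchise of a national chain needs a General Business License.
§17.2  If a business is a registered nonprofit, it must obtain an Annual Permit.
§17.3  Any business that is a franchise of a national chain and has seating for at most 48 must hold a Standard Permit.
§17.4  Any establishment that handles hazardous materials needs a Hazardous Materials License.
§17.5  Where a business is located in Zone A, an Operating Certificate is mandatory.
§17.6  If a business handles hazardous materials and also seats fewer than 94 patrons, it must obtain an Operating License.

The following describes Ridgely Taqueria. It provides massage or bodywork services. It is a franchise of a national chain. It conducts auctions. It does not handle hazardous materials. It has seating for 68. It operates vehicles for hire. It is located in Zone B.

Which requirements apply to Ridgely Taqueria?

None

§17.1 seating 68 ≥ 66; is a franchise of a national chain → General Business License not required.
§17.2 is a franchise of a national chain (not: is a registered nonprofit) → Annual Permit not required.
§17.3 is a franchise of a national chain; seating 68 > 48 → Standard Permit not required.
§17.4 does not handle hazardous materials → Hazardous Materials License not required.
§17.5 is located in Zone B (not: is located in Zone A) → Operating Certificate not required.
§17.6 does not handle hazardous materials; seating 68 < 94 → Operating License not required.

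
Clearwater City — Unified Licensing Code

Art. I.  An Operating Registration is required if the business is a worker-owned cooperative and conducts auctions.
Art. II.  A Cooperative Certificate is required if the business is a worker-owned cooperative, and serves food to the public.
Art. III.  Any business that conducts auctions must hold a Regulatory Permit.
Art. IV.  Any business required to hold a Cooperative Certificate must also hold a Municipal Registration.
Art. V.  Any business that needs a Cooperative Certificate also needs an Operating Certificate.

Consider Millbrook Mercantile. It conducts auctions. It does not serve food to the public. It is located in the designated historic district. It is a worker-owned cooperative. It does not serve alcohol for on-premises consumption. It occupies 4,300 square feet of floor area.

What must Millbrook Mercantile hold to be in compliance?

Operating Registration, Regulatory Permit

Art. I. is a worker-owned cooperative; conducts auctions → Operating Registration required.
Art. II. is a worker-owned cooperative; does not serve food to the public → Cooperative Certificate not required.
Art. III. conducts auctions → Regulatory Permit required.
Art. IV. Cooperative Certificate is not required → no effect.
Art. V. Cooperative Certificate is not required → no effect.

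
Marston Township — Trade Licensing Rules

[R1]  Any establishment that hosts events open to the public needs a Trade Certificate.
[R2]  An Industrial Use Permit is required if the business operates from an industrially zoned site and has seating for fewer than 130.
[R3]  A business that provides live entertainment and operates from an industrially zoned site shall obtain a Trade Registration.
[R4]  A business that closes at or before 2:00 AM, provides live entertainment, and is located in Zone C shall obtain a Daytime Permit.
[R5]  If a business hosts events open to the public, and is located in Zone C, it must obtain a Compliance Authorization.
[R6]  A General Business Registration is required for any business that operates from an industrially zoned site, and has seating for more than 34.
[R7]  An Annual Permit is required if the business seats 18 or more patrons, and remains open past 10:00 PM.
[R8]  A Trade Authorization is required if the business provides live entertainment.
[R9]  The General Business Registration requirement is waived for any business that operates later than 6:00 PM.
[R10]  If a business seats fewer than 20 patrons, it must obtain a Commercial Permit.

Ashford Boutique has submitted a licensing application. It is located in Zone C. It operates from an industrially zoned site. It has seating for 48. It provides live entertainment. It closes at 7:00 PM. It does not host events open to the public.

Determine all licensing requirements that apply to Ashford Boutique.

[R1] does not host events open to the public → Trade Certificate not required.
[R2] operates from an industrially zoned site; seating 48 < 130 → Industrial Use Permit required.
[R3] provides live entertainment; operates from an industrially zoned site → Trade Registration required.
[R4] closes 7:00 PM, at/before 2:00 AM; provides live entertainment; is located in Zone C → Daytime Permit required.
[R5] does not host events open to the public; is located in Zone C → Compliance Authorization not required.
[R6] operates from an industrially zoned site; seating 48 > 34 → General Business Registration required.
[R7] seating 48 ≥ 18; closes 7:00 PM, at/before 10:00 PM → Annual Permit not required.
[R8] provides live entertainment → Trade Authorization required.
[R9] closes 7:00 PM, after 6:00 PM → exempt from General Business Registration.
[R10] seating 48 ≥ 20 → Commercial Permit not required.

Daytime Permit, Industrial Use Permit, Trade Authorization, Trade Registration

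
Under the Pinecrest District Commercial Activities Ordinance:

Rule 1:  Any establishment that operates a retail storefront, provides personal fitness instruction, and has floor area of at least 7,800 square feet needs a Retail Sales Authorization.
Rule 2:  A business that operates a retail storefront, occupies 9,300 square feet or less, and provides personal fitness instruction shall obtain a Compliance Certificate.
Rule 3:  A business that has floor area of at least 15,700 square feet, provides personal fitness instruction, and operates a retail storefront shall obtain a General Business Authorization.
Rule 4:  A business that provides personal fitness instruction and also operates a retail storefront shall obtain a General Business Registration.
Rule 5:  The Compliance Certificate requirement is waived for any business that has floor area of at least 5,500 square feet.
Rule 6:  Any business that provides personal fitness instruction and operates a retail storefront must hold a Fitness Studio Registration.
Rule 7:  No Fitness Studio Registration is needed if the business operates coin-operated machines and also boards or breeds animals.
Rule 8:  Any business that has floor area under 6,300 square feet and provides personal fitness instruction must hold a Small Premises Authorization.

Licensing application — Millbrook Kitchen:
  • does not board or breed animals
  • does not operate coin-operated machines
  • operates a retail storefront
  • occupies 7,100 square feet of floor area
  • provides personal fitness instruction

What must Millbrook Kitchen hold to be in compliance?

Fitness Studio Registration, General Business Registration

Rule 1: operates a retail storefront; provides personal fitness instruction; floor area 7,100 square feet < 7,800 square feet → Retail Sales Authorization not required.
Rule 2: operates a retail storefront; floor area 7,100 square feet ≤ 9,300 square feet; provides personal fitness instruction → Compliance Certificate required.
Rule 3: floor area 7,100 square feet < 15,700 square feet; provides personal fitness instruction; operates a retail storefront → General Business Authorization not required.
Rule 4: provides personal fitness instruction; operates a retail storefront → General Business Registration required.
Rule 5: floor area 7,100 square feet ≥ 5,500 square feet → exempt from Compliance Certificate.
Rule 6: provides personal fitness instruction; operates a retail storefront → Fitness Studio Registration required.
Rule 7: does not operate coin-operated machines; does not board or breed animals → Fitness Studio Registration exemption does not apply.
Rule 8: floor area 7,100 square feet ≥ 6,300 square feet; provides personal fitness instruction → Small Premises Authorization not required.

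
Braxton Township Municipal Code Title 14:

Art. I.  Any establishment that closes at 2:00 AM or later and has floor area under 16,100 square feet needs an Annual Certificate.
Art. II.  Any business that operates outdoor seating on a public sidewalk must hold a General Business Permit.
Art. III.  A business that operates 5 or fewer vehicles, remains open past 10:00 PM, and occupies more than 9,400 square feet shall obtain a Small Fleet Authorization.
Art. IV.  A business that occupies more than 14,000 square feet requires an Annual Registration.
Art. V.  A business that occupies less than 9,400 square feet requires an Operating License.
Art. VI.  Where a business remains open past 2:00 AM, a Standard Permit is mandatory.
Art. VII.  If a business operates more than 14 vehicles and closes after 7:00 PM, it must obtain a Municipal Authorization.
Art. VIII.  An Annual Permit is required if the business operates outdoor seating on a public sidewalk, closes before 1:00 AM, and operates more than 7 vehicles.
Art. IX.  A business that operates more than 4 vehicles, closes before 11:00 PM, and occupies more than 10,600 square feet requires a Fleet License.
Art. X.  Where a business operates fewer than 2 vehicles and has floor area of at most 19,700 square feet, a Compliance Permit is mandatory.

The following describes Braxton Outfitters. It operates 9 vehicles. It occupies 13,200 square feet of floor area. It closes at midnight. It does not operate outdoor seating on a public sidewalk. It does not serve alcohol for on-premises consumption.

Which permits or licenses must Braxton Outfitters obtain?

Art. I. closes midnight, at/before 2:00 AM; floor area 13,200 square feet < 16,100 square feet → Annual Certificate not required.
Art. II. does not operate outdoor seating on a public sidewalk → General Business Permit not required.
Art. III. vehicles 9 > 5; closes midnight, after 10:00 PM; floor area 13,200 square feet > 9,400 square feet → Small Fleet Authorization not required.
Art. IV. floor area 13,200 square feet ≤ 14,000 square feet → Annual Registration not required.
Art. V. floor area 13,200 square feet ≥ 9,400 square feet → Operating License not required.
Art. VI. closes midnight, at/before 2:00 AM → Standard Permit not required.
Art. VII. vehicles 9 ≤ 14; closes midnight, after 7:00 PM → Municipal Authorization not required.
Art. VIII. does not operate outdoor seating on a public sidewalk; closes midnight, at/before 1:00 AM; vehicles 9 > 7 → Annual Permit not required.
Art. IX. vehicles 9 > 4; closes midnight, after 11:00 PM; floor area 13,200 square feet > 10,600 square feet → Fleet License not required.
Art. X. vehicles 9 ≥ 2; floor area 13,200 square feet ≤ 19,700 square feet → Compliance Permit not required.

None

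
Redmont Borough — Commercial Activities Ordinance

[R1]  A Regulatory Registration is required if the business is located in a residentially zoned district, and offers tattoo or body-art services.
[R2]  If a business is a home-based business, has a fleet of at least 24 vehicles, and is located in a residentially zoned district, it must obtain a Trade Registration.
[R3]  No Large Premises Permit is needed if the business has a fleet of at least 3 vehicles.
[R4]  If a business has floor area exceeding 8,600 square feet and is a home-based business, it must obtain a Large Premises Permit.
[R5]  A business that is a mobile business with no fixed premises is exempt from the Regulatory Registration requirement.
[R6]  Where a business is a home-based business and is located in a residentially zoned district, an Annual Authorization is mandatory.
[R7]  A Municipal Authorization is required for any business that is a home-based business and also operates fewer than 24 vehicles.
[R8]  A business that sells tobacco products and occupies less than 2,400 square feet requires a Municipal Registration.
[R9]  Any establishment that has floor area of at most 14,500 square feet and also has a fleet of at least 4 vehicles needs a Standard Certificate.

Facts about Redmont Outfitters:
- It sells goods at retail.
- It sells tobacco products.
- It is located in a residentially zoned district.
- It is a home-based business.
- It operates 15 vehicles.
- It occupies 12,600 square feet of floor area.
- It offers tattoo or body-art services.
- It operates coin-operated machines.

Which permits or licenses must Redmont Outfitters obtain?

Annual Authorization, Municipal Authorization, Regulatory Registration, Standard Certificate

[R1] is located in a residentially zoned district; offers tattoo or body-art services → Regulatory Registration required.
[R2] is a home-based business; vehicles 15 < 24; is located in a residentially zoned district → Trade Registration not required.
[R3] vehicles 15 ≥ 3 → exempt from Large Premises Permit.
[R4] floor area 12,600 square feet > 8,600 square feet; is a home-based business → Large Premises Permit required.
[R5] is a home-based business (not: is a mobile business with no fixed premises) → Regulatory Registration exemption does not apply.
[R6] is a home-based business; is located in a residentially zoned district → Annual Authorization required.
[R7] is a home-based business; vehicles 15 < 24 → Municipal Authorization required.
[R8] sells tobacco products; floor area 12,600 square feet ≥ 2,400 square feet → Municipal Registration not required.
[R9] floor area 12,600 square feet ≤ 14,500 square feet; vehicles 15 ≥ 4 → Standard Certificate required.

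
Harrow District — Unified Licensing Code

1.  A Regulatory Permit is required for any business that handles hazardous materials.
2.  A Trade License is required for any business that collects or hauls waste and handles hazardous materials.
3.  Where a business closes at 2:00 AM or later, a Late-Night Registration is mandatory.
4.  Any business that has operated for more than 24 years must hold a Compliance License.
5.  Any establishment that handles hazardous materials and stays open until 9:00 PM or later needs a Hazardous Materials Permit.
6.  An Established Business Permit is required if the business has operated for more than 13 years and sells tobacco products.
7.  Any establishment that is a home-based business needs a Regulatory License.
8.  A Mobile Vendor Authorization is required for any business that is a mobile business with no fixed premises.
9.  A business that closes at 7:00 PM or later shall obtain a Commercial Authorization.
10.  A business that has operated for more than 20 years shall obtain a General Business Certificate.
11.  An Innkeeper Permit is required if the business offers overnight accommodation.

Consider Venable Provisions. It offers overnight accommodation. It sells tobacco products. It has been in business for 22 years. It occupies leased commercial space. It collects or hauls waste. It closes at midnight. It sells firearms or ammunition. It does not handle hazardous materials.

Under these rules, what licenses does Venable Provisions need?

Commercial Authorization, Established Business Permit, General Business Certificate, Innkeeper Permit

1. does not handle hazardous materials → Regulatory Permit not required.
2. collects or hauls waste; does not handle hazardous materials → Trade License not required.
3. closes midnight, at/before 2:00 AM → Late-Night Registration not required.
4. years in business 22 ≤ 24 → Compliance License not required.
5. does not handle hazardous materials; closes midnight, after 9:00 PM → Hazardous Materials Permit not required.
6. years in business 22 > 13; sells tobacco products → Established Business Permit required.
7. occupies leased commercial space (not: is a home-based business) → Regulatory License not required.
8. occupies leased commercial space (not: is a mobile business with no fixed premises) → Mobile Vendor Authorization not required.
9. closes midnight, after 7:00 PM → Commercial Authorization required.
10. years in business 22 > 20 → General Business Certificate required.
11. offers overnight accommodation → Innkeeper Permit required.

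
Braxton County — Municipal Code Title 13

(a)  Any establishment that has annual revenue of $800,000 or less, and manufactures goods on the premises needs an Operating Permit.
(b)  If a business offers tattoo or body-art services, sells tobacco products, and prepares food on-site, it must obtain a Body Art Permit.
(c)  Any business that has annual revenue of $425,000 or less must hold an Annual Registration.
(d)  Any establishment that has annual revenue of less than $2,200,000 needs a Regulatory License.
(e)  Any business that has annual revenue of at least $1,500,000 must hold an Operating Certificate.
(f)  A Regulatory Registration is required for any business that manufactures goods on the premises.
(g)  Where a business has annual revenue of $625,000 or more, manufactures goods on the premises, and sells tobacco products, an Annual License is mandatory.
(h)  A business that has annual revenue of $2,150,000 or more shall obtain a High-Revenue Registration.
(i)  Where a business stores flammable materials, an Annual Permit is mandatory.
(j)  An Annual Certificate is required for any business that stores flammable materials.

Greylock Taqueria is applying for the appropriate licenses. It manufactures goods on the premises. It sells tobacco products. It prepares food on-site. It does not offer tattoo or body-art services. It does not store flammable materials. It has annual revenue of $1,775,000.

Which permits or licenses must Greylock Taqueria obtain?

Annual License, Operating Certificate, Regulatory License, Regulatory Registration

(a) revenue $1,775,000 > $800,000; manufactures goods on the premises → Operating Permit not required.
(b) does not offer tattoo or body-art services; sells tobacco products; prepares food on-site → Body Art Permit not required.
(c) revenue $1,775,000 > $425,000 → Annual Registration not required.
(d) revenue $1,775,000 < $2,200,000 → Regulatory License required.
(e) revenue $1,775,000 ≥ $1,500,000 → Operating Certificate required.
(f) manufactures goods on the premises → Regulatory Registration required.
(g) revenue $1,775,000 ≥ $625,000; manufactures goods on the premises; sells tobacco products → Annual License required.
(h) revenue $1,775,000 < $2,150,000 → High-Revenue Registration not required.
(i) does not store flammable materials → Annual Permit not required.
(j) does not store flammable materials → Annual Certificate not required.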